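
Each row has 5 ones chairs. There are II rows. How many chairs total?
Convert 5 ones (place-value notation) → 5 (decimal)
Convert II (Roman numeral) → 1 + 1 = 2 (decimal)
Compute 5 × 2 = 10
10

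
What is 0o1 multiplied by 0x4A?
Convert 0o1 (octal) → 1 (decimal)
Convert 0x4A (hexadecimal) → 4×16 + 10 = 74 (decimal)
Compute 1 × 74 = 74
74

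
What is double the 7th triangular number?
The 7th triangular number = 7×8/2 = 28
Compute 28 × 2 = 56
56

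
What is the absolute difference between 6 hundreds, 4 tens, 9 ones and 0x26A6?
Convert 6 hundreds, 4 tens, 9 ones (place-value notation) → 6×100 + 4×10 + 9 = 649 (decimal)
Convert 0x26A6 (hexadecimal) → 2×4096 + 6×256 + 10×16 + 6 = 9894 (decimal)
Compute |649 - 9894| = 9245
9245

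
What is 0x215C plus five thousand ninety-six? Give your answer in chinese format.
Convert 0x215C (hexadecimal) → 2×4096 + 1×256 + 5×16 + 12 = 8540 (decimal)
Convert five thousand ninety-six (English words) → 5×1000 + 96 = 5096 (decimal)
Compute 8540 + 5096 = 13636
Convert 13636 (decimal) → 13636 = 1×10000 + 3×1000 + 6×100 + 3×10 + 6 → 一万三千六百三十六 (Chinese numeral)
一万三千六百三十六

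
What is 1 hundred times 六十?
Convert 1 hundred (place-value notation) → 1×100 = 100 (decimal)
Convert 六十 (Chinese numeral) → 6×10 = 60 (decimal)
Compute 100 × 60 = 6000
6000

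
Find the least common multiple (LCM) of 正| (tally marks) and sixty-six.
Convert 正| (tally marks) → 5 + 1 = 6 (decimal)
Convert sixty-six (English words) → 66 (decimal)
Compute lcm(6, 66) = 66
66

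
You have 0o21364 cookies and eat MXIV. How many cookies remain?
Convert 0o21364 (octal) → 2×4096 + 1×512 + 3×64 + 6×8 + 4 = 8948 (decimal)
Convert MXIV (Roman numeral) → 1000 + 10 + 4 = 1014 (decimal)
Compute 8948 - 1014 = 7934
7934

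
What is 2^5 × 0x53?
Convert 2^5 (power) → 32 (decimal)
Convert 0x53 (hexadecimal) → 5×16 + 3 = 83 (decimal)
Compute 32 × 83 = 2656
2656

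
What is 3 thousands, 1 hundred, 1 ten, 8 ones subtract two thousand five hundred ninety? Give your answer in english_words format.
Convert 3 thousands, 1 hundred, 1 ten, 8 ones (place-value notation) → 3×1000 + 1×100 + 1×10 + 8 = 3118 (decimal)
Convert two thousand five hundred ninety (English words) → 2×1000 + 5×100 + 90 = 2590 (decimal)
Compute 3118 - 2590 = 528
Convert 528 (decimal) → 528 = 5×100 + 28 → five hundred twenty-eight (English words)
five hundred twenty-eight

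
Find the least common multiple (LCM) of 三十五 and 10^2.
Convert 三十五 (Chinese numeral) → 3×10 + 5 = 35 (decimal)
Convert 10^2 (power) → 100 (decimal)
Compute lcm(35, 100) = 700
700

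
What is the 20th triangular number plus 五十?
The 20th triangular number = 20×21/2 = 210
Convert 五十 (Chinese numeral) → 5×10 = 50 (decimal)
Compute 210 + 50 = 260
260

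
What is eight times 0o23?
Convert eight (English words) → 8 (decimal)
Convert 0o23 (octal) → 2×8 + 3 = 19 (decimal)
Compute 8 × 19 = 152
152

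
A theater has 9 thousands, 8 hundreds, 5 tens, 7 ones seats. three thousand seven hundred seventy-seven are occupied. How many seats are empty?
Convert 9 thousands, 8 hundreds, 5 tens, 7 ones (place-value notation) → 9×1000 + 8×100 + 5×10 + 7 = 9857 (decimal)
Convert three thousand seven hundred seventy-seven (English words) → 3×1000 + 7×100 + 77 = 3777 (decimal)
Compute 9857 - 3777 = 6080
6080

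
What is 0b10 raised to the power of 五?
Convert 0b10 (binary) → 2 (decimal)
Convert 五 (Chinese numeral) → 5 (decimal)
Compute 2 ^ 5 = 32
32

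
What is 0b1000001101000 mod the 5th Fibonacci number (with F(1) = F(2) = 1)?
Convert 0b1000001101000 (binary) → 4096 + 64 + 32 + 8 = 4200 (decimal)
Convert the 5th Fibonacci number (with F(1) = F(2) = 1) (Fibonacci index) → 1, 1, 2, 3, 5 → 5 (decimal)
Compute 4200 mod 5 = 0
0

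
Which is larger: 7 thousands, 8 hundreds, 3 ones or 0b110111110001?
Convert 7 thousands, 8 hundreds, 3 ones (place-value notation) → 7×1000 + 8×100 + 3 = 7803 (decimal)
Convert 0b110111110001 (binary) → 2048 + 1024 + 256 + 128 + 64 + 32 + 16 + 1 = 3569 (decimal)
Compare 7803 vs 3569: larger = 7803
7803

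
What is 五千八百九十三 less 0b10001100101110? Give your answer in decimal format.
Convert 五千八百九十三 (Chinese numeral) → 5×1000 + 8×100 + 9×10 + 3 = 5893 (decimal)
Convert 0b10001100101110 (binary) → 8192 + 512 + 256 + 32 + 8 + 4 + 2 = 9006 (decimal)
Compute 5893 - 9006 = -3113
-3113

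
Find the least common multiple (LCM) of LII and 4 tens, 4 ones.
Convert LII (Roman numeral) → 50 + 1 + 1 = 52 (decimal)
Convert 4 tens, 4 ones (place-value notation) → 4×10 + 4 = 44 (decimal)
Compute lcm(52, 44) = 572
572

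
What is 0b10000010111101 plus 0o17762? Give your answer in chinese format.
Convert 0b10000010111101 (binary) → 8192 + 128 + 32 + 16 + 8 + 4 + 1 = 8381 (decimal)
Convert 0o17762 (octal) → 1×4096 + 7×512 + 7×64 + 6×8 + 2 = 8178 (decimal)
Compute 8381 + 8178 = 16559
Convert 16559 (decimal) → 16559 = 1×10000 + 6×1000 + 5×100 + 5×10 + 9 → 一万六千五百五十九 (Chinese numeral)
一万六千五百五十九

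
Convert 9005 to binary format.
Convert 9005 (decimal) → 9005 = 8192 + 512 + 256 + 32 + 8 + 4 + 1 → 0b10001100101101 (binary)
0b10001100101101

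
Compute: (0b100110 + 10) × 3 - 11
Convert 0b100110 (binary) → 32 + 4 + 2 = 38 (decimal)
Expression in decimal: (38 + 10) × 3 - 11
Parentheses first: 38 + 10 = 48
Multiply: 48 × 3 = 144
Subtract: 144 - 11 = 133
133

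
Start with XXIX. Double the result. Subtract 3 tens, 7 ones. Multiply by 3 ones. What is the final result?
Convert XXIX (Roman numeral) → 10 + 10 + 9 = 29 (decimal)
Start: 29
29 × 2 = 58
Convert 3 tens, 7 ones (place-value notation) → 3×10 + 7 = 37 (decimal)
58 - 37 = 21
Convert 3 ones (place-value notation) → 3 (decimal)
21 × 3 = 63
63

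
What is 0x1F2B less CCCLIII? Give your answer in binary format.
Convert 0x1F2B (hexadecimal) → 1×4096 + 15×256 + 2×16 + 11 = 7979 (decimal)
Convert CCCLIII (Roman numeral) → 100 + 100 + 100 + 50 + 1 + 1 + 1 = 353 (decimal)
Compute 7979 - 353 = 7626
Convert 7626 (decimal) → 7626 = 4096 + 2048 + 1024 + 256 + 128 + 64 + 8 + 2 → 0b1110111001010 (binary)
0b1110111001010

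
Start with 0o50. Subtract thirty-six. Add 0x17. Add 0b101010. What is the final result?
Convert 0o50 (octal) → 5×8 = 40 (decimal)
Start: 40
Convert thirty-six (English words) → 36 (decimal)
40 - 36 = 4
Convert 0x17 (hexadecimal) → 1×16 + 7 = 23 (decimal)
4 + 23 = 27
Convert 0b101010 (binary) → 32 + 8 + 2 = 42 (decimal)
27 + 42 = 69
69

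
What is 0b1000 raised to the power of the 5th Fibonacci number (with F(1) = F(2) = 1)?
Convert 0b1000 (binary) → 8 (decimal)
Convert the 5th Fibonacci number (with F(1) = F(2) = 1) (Fibonacci index) → 1, 1, 2, 3, 5 → 5 (decimal)
Compute 8 ^ 5 = 32768
32768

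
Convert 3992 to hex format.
Convert 3992 (decimal) → 3992 = 15×256 + 9×16 + 8 → 0xF98 (hexadecimal)
0xF98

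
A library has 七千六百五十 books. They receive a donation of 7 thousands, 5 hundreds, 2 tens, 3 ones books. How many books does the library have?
Convert 七千六百五十 (Chinese numeral) → 7×1000 + 6×100 + 5×10 = 7650 (decimal)
Convert 7 thousands, 5 hundreds, 2 tens, 3 ones (place-value notation) → 7×1000 + 5×100 + 2×10 + 3 = 7523 (decimal)
Compute 7650 + 7523 = 15173
15173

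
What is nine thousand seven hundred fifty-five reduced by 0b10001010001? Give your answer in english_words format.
Convert nine thousand seven hundred fifty-five (English words) → 9×1000 + 7×100 + 55 = 9755 (decimal)
Convert 0b10001010001 (binary) → 1024 + 64 + 16 + 1 = 1105 (decimal)
Compute 9755 - 1105 = 8650
Convert 8650 (decimal) → 8650 = 8×1000 + 6×100 + 50 → eight thousand six hundred fifty (English words)
eight thousand six hundred fifty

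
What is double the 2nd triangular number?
The 2nd triangular number = 2×3/2 = 3
Compute 3 × 2 = 6
6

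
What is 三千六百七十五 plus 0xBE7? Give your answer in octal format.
Convert 三千六百七十五 (Chinese numeral) → 3×1000 + 6×100 + 7×10 + 5 = 3675 (decimal)
Convert 0xBE7 (hexadecimal) → 11×256 + 14×16 + 7 = 3047 (decimal)
Compute 3675 + 3047 = 6722
Convert 6722 (decimal) → 6722 = 1×4096 + 5×512 + 1×64 + 2 → 0o15102 (octal)
0o15102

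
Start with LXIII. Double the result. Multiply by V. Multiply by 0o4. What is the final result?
Convert LXIII (Roman numeral) → 50 + 10 + 1 + 1 + 1 = 63 (decimal)
Start: 63
63 × 2 = 126
Convert V (Roman numeral) → 5 (decimal)
126 × 5 = 630
Convert 0o4 (octal) → 4 (decimal)
630 × 4 = 2520
2520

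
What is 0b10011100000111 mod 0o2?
Convert 0b10011100000111 (binary) → 8192 + 1024 + 512 + 256 + 4 + 2 + 1 = 9991 (decimal)
Convert 0o2 (octal) → 2 (decimal)
Compute 9991 mod 2 = 1
1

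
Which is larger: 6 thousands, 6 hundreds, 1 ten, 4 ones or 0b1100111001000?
Convert 6 thousands, 6 hundreds, 1 ten, 4 ones (place-value notation) → 6×1000 + 6×100 + 1×10 + 4 = 6614 (decimal)
Convert 0b1100111001000 (binary) → 4096 + 2048 + 256 + 128 + 64 + 8 = 6600 (decimal)
Compare 6614 vs 6600: larger = 6614
6614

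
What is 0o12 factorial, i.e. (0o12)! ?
Convert 0o12 (octal) → 1×8 + 2 = 10 (decimal)
Compute 10! = 3628800
3628800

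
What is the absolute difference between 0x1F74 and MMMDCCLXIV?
Convert 0x1F74 (hexadecimal) → 1×4096 + 15×256 + 7×16 + 4 = 8052 (decimal)
Convert MMMDCCLXIV (Roman numeral) → 1000 + 1000 + 1000 + 500 + 100 + 100 + 50 + 10 + 4 = 3764 (decimal)
Compute |8052 - 3764| = 4288
4288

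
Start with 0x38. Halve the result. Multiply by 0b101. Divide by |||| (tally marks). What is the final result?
Convert 0x38 (hexadecimal) → 3×16 + 8 = 56 (decimal)
Start: 56
56 ÷ 2 = 28
Convert 0b101 (binary) → 4 + 1 = 5 (decimal)
28 × 5 = 140
Convert |||| (tally marks) → 4 (decimal)
140 ÷ 4 = 35
35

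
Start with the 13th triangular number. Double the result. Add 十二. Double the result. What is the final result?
Convert the 13th triangular number (triangular index) → 13×14/2 = 91 (decimal)
Start: 91
91 × 2 = 182
Convert 十二 (Chinese numeral) → 1×10 + 2 = 12 (decimal)
182 + 12 = 194
194 × 2 = 388
388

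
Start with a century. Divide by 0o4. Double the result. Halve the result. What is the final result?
Convert a century (colloquial) → 100 (decimal)
Start: 100
Convert 0o4 (octal) → 4 (decimal)
100 ÷ 4 = 25
25 × 2 = 50
50 ÷ 2 = 25
25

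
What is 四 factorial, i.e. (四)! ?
Convert 四 (Chinese numeral) → 4 (decimal)
Compute 4! = 24
24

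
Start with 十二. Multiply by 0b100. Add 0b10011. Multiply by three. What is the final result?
Convert 十二 (Chinese numeral) → 1×10 + 2 = 12 (decimal)
Start: 12
Convert 0b100 (binary) → 4 (decimal)
12 × 4 = 48
Convert 0b10011 (binary) → 16 + 2 + 1 = 19 (decimal)
48 + 19 = 67
Convert three (English words) → 3 (decimal)
67 × 3 = 201
201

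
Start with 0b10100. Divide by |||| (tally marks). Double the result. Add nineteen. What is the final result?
Convert 0b10100 (binary) → 16 + 4 = 20 (decimal)
Start: 20
Convert |||| (tally marks) → 4 (decimal)
20 ÷ 4 = 5
5 × 2 = 10
Convert nineteen (English words) → 19 (decimal)
10 + 19 = 29
29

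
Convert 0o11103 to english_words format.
Convert 0o11103 (octal) → 1×4096 + 1×512 + 1×64 + 3 = 4675 (decimal)
Convert 4675 (decimal) → 4675 = 4×1000 + 6×100 + 75 → four thousand six hundred seventy-five (English words)
four thousand six hundred seventy-five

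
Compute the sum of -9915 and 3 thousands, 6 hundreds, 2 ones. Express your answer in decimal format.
Convert 3 thousands, 6 hundreds, 2 ones (place-value notation) → 3×1000 + 6×100 + 2 = 3602 (decimal)
Compute -9915 + 3602 = -6313
-6313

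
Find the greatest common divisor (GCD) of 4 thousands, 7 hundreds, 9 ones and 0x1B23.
Convert 4 thousands, 7 hundreds, 9 ones (place-value notation) → 4×1000 + 7×100 + 9 = 4709 (decimal)
Convert 0x1B23 (hexadecimal) → 1×4096 + 11×256 + 2×16 + 3 = 6947 (decimal)
Compute gcd(4709, 6947) = 1
1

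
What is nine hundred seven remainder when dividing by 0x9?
Convert nine hundred seven (English words) → 9×100 + 7 = 907 (decimal)
Convert 0x9 (hexadecimal) → 9 (decimal)
Compute 907 mod 9 = 7
7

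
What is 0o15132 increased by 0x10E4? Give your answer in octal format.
Convert 0o15132 (octal) → 1×4096 + 5×512 + 1×64 + 3×8 + 2 = 6746 (decimal)
Convert 0x10E4 (hexadecimal) → 1×4096 + 14×16 + 4 = 4324 (decimal)
Compute 6746 + 4324 = 11070
Convert 11070 (decimal) → 11070 = 2×4096 + 5×512 + 4×64 + 7×8 + 6 → 0o25476 (octal)
0o25476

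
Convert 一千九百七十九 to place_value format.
Convert 一千九百七十九 (Chinese numeral) → 1×1000 + 9×100 + 7×10 + 9 = 1979 (decimal)
Convert 1979 (decimal) → 1979 = 1×1000 + 9×100 + 7×10 + 9 → 1 thousand, 9 hundreds, 7 tens, 9 ones (place-value notation)
1 thousand, 9 hundreds, 7 tens, 9 ones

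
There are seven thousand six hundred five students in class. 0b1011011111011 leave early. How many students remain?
Convert seven thousand six hundred five (English words) → 7×1000 + 6×100 + 5 = 7605 (decimal)
Convert 0b1011011111011 (binary) → 4096 + 1024 + 512 + 128 + 64 + 32 + 16 + 8 + 2 + 1 = 5883 (decimal)
Compute 7605 - 5883 = 1722
1722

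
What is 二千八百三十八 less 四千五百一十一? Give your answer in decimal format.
Convert 二千八百三十八 (Chinese numeral) → 2×1000 + 8×100 + 3×10 + 8 = 2838 (decimal)
Convert 四千五百一十一 (Chinese numeral) → 4×1000 + 5×100 + 1×10 + 1 = 4511 (decimal)
Compute 2838 - 4511 = -1673
-1673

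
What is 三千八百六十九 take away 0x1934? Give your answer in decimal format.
Convert 三千八百六十九 (Chinese numeral) → 3×1000 + 8×100 + 6×10 + 9 = 3869 (decimal)
Convert 0x1934 (hexadecimal) → 1×4096 + 9×256 + 3×16 + 4 = 6452 (decimal)
Compute 3869 - 6452 = -2583
-2583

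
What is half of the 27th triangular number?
The 27th triangular number = 27×28/2 = 378
Compute 378 ÷ 2 = 189
189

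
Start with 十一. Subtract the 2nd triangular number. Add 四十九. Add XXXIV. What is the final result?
Convert 十一 (Chinese numeral) → 1×10 + 1 = 11 (decimal)
Start: 11
Convert the 2nd triangular number (triangular index) → 2×3/2 = 3 (decimal)
11 - 3 = 8
Convert 四十九 (Chinese numeral) → 4×10 + 9 = 49 (decimal)
8 + 49 = 57
Convert XXXIV (Roman numeral) → 10 + 10 + 10 + 4 = 34 (decimal)
57 + 34 = 91
91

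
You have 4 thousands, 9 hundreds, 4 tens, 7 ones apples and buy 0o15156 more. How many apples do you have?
Convert 4 thousands, 9 hundreds, 4 tens, 7 ones (place-value notation) → 4×1000 + 9×100 + 4×10 + 7 = 4947 (decimal)
Convert 0o15156 (octal) → 1×4096 + 5×512 + 1×64 + 5×8 + 6 = 6766 (decimal)
Compute 4947 + 6766 = 11713
11713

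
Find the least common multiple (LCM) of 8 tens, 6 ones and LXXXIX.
Convert 8 tens, 6 ones (place-value notation) → 8×10 + 6 = 86 (decimal)
Convert LXXXIX (Roman numeral) → 50 + 10 + 10 + 10 + 9 = 89 (decimal)
Compute lcm(86, 89) = 7654
7654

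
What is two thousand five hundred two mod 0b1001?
Convert two thousand five hundred two (English words) → 2×1000 + 5×100 + 2 = 2502 (decimal)
Convert 0b1001 (binary) → 8 + 1 = 9 (decimal)
Compute 2502 mod 9 = 0
0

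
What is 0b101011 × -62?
Convert 0b101011 (binary) → 32 + 8 + 2 + 1 = 43 (decimal)
Compute 43 × -62 = -2666
-2666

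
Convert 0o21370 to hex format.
Convert 0o21370 (octal) → 2×4096 + 1×512 + 3×64 + 7×8 = 8952 (decimal)
Convert 8952 (decimal) → 8952 = 2×4096 + 2×256 + 15×16 + 8 → 0x22F8 (hexadecimal)
0x22F8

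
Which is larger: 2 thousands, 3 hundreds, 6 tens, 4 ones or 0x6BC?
Convert 2 thousands, 3 hundreds, 6 tens, 4 ones (place-value notation) → 2×1000 + 3×100 + 6×10 + 4 = 2364 (decimal)
Convert 0x6BC (hexadecimal) → 6×256 + 11×16 + 12 = 1724 (decimal)
Compare 2364 vs 1724: larger = 2364
2364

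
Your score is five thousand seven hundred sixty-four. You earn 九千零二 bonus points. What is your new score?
Convert five thousand seven hundred sixty-four (English words) → 5×1000 + 7×100 + 64 = 5764 (decimal)
Convert 九千零二 (Chinese numeral) → 9×1000 + 2 = 9002 (decimal)
Compute 5764 + 9002 = 14766
14766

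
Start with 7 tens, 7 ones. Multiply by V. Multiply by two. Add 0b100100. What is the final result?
Convert 7 tens, 7 ones (place-value notation) → 7×10 + 7 = 77 (decimal)
Start: 77
Convert V (Roman numeral) → 5 (decimal)
77 × 5 = 385
Convert two (English words) → 2 (decimal)
385 × 2 = 770
Convert 0b100100 (binary) → 32 + 4 = 36 (decimal)
770 + 36 = 806
806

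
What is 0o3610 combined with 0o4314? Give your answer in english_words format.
Convert 0o3610 (octal) → 3×512 + 6×64 + 1×8 = 1928 (decimal)
Convert 0o4314 (octal) → 4×512 + 3×64 + 1×8 + 4 = 2252 (decimal)
Compute 1928 + 2252 = 4180
Convert 4180 (decimal) → 4180 = 4×1000 + 1×100 + 80 → four thousand one hundred eighty (English words)
four thousand one hundred eighty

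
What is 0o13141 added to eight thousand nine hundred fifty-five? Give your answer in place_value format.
Convert 0o13141 (octal) → 1×4096 + 3×512 + 1×64 + 4×8 + 1 = 5729 (decimal)
Convert eight thousand nine hundred fifty-five (English words) → 8×1000 + 9×100 + 55 = 8955 (decimal)
Compute 5729 + 8955 = 14684
Convert 14684 (decimal) → 14684 = 14×1000 + 6×100 + 8×10 + 4 → 14 thousands, 6 hundreds, 8 tens, 4 ones (place-value notation)
14 thousands, 6 hundreds, 8 tens, 4 ones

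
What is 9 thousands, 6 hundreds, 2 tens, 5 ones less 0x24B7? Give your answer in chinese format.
Convert 9 thousands, 6 hundreds, 2 tens, 5 ones (place-value notation) → 9×1000 + 6×100 + 2×10 + 5 = 9625 (decimal)
Convert 0x24B7 (hexadecimal) → 2×4096 + 4×256 + 11×16 + 7 = 9399 (decimal)
Compute 9625 - 9399 = 226
Convert 226 (decimal) → 226 = 2×100 + 2×10 + 6 → 二百二十六 (Chinese numeral)
二百二十六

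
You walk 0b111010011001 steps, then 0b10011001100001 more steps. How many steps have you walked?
Convert 0b111010011001 (binary) → 2048 + 1024 + 512 + 128 + 16 + 8 + 1 = 3737 (decimal)
Convert 0b10011001100001 (binary) → 8192 + 1024 + 512 + 64 + 32 + 1 = 9825 (decimal)
Compute 3737 + 9825 = 13562
13562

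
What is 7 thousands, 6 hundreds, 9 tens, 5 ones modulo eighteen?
Convert 7 thousands, 6 hundreds, 9 tens, 5 ones (place-value notation) → 7×1000 + 6×100 + 9×10 + 5 = 7695 (decimal)
Convert eighteen (English words) → 18 (decimal)
Compute 7695 mod 18 = 9
9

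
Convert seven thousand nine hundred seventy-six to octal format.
Convert seven thousand nine hundred seventy-six (English words) → 7×1000 + 9×100 + 76 = 7976 (decimal)
Convert 7976 (decimal) → 7976 = 1×4096 + 7×512 + 4×64 + 5×8 → 0o17450 (octal)
0o17450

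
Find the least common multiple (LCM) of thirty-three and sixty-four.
Convert thirty-three (English words) → 33 (decimal)
Convert sixty-four (English words) → 64 (decimal)
Compute lcm(33, 64) = 2112
2112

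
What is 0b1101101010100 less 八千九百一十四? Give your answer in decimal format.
Convert 0b1101101010100 (binary) → 4096 + 2048 + 512 + 256 + 64 + 16 + 4 = 6996 (decimal)
Convert 八千九百一十四 (Chinese numeral) → 8×1000 + 9×100 + 1×10 + 4 = 8914 (decimal)
Compute 6996 - 8914 = -1918
-1918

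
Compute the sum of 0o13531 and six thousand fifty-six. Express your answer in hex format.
Convert 0o13531 (octal) → 1×4096 + 3×512 + 5×64 + 3×8 + 1 = 5977 (decimal)
Convert six thousand fifty-six (English words) → 6×1000 + 56 = 6056 (decimal)
Compute 5977 + 6056 = 12033
Convert 12033 (decimal) → 12033 = 2×4096 + 15×256 + 1 → 0x2F01 (hexadecimal)
0x2F01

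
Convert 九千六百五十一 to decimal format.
Convert 九千六百五十一 (Chinese numeral) → 9×1000 + 6×100 + 5×10 + 1 = 9651 (decimal)
9651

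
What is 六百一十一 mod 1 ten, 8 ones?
Convert 六百一十一 (Chinese numeral) → 6×100 + 1×10 + 1 = 611 (decimal)
Convert 1 ten, 8 ones (place-value notation) → 1×10 + 8 = 18 (decimal)
Compute 611 mod 18 = 17
17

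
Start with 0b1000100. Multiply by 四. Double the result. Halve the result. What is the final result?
Convert 0b1000100 (binary) → 64 + 4 = 68 (decimal)
Start: 68
Convert 四 (Chinese numeral) → 4 (decimal)
68 × 4 = 272
272 × 2 = 544
544 ÷ 2 = 272
272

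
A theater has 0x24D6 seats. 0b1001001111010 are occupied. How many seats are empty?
Convert 0x24D6 (hexadecimal) → 2×4096 + 4×256 + 13×16 + 6 = 9430 (decimal)
Convert 0b1001001111010 (binary) → 4096 + 512 + 64 + 32 + 16 + 8 + 2 = 4730 (decimal)
Compute 9430 - 4730 = 4700
4700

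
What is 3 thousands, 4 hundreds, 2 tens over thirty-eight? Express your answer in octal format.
Convert 3 thousands, 4 hundreds, 2 tens (place-value notation) → 3×1000 + 4×100 + 2×10 = 3420 (decimal)
Convert thirty-eight (English words) → 38 (decimal)
Compute 3420 ÷ 38 = 90
Convert 90 (decimal) → 90 = 1×64 + 3×8 + 2 → 0o132 (octal)
0o132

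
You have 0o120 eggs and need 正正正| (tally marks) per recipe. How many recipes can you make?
Convert 0o120 (octal) → 1×64 + 2×8 = 80 (decimal)
Convert 正正正| (tally marks) → 5 + 5 + 5 + 1 = 16 (decimal)
Compute 80 ÷ 16 = 5
5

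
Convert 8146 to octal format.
Convert 8146 (decimal) → 8146 = 1×4096 + 7×512 + 7×64 + 2×8 + 2 → 0o17722 (octal)
0o17722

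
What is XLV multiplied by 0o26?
Convert XLV (Roman numeral) → 40 + 5 = 45 (decimal)
Convert 0o26 (octal) → 2×8 + 6 = 22 (decimal)
Compute 45 × 22 = 990
990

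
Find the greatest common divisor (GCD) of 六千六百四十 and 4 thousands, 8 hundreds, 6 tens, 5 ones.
Convert 六千六百四十 (Chinese numeral) → 6×1000 + 6×100 + 4×10 = 6640 (decimal)
Convert 4 thousands, 8 hundreds, 6 tens, 5 ones (place-value notation) → 4×1000 + 8×100 + 6×10 + 5 = 4865 (decimal)
Compute gcd(6640, 4865) = 5
5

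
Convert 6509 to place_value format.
Convert 6509 (decimal) → 6509 = 6×1000 + 5×100 + 9 → 6 thousands, 5 hundreds, 9 ones (place-value notation)
6 thousands, 5 hundreds, 9 ones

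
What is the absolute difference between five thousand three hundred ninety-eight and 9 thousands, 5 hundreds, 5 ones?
Convert five thousand three hundred ninety-eight (English words) → 5×1000 + 3×100 + 98 = 5398 (decimal)
Convert 9 thousands, 5 hundreds, 5 ones (place-value notation) → 9×1000 + 5×100 + 5 = 9505 (decimal)
Compute |5398 - 9505| = 4107
4107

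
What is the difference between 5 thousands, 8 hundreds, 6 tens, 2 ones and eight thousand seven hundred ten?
Convert 5 thousands, 8 hundreds, 6 tens, 2 ones (place-value notation) → 5×1000 + 8×100 + 6×10 + 2 = 5862 (decimal)
Convert eight thousand seven hundred ten (English words) → 8×1000 + 7×100 + 10 = 8710 (decimal)
Difference: |5862 - 8710| = 2848
2848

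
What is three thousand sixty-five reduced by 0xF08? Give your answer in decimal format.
Convert three thousand sixty-five (English words) → 3×1000 + 65 = 3065 (decimal)
Convert 0xF08 (hexadecimal) → 15×256 + 8 = 3848 (decimal)
Compute 3065 - 3848 = -783
-783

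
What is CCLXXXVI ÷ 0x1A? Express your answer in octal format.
Convert CCLXXXVI (Roman numeral) → 100 + 100 + 50 + 10 + 10 + 10 + 5 + 1 = 286 (decimal)
Convert 0x1A (hexadecimal) → 1×16 + 10 = 26 (decimal)
Compute 286 ÷ 26 = 11
Convert 11 (decimal) → 11 = 1×8 + 3 → 0o13 (octal)
0o13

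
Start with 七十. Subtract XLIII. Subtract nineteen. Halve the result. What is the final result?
Convert 七十 (Chinese numeral) → 7×10 = 70 (decimal)
Start: 70
Convert XLIII (Roman numeral) → 40 + 1 + 1 + 1 = 43 (decimal)
70 - 43 = 27
Convert nineteen (English words) → 19 (decimal)
27 - 19 = 8
8 ÷ 2 = 4
4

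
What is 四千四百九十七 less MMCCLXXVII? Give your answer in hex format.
Convert 四千四百九十七 (Chinese numeral) → 4×1000 + 4×100 + 9×10 + 7 = 4497 (decimal)
Convert MMCCLXXVII (Roman numeral) → 1000 + 1000 + 100 + 100 + 50 + 10 + 10 + 5 + 1 + 1 = 2277 (decimal)
Compute 4497 - 2277 = 2220
Convert 2220 (decimal) → 2220 = 8×256 + 10×16 + 12 → 0x8AC (hexadecimal)
0x8AC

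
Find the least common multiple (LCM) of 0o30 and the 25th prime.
Convert 0o30 (octal) → 3×8 = 24 (decimal)
Convert the 25th prime (prime index) → 97 (decimal)
Compute lcm(24, 97) = 2328
2328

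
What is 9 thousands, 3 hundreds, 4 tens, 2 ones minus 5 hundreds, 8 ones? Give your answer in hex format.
Convert 9 thousands, 3 hundreds, 4 tens, 2 ones (place-value notation) → 9×1000 + 3×100 + 4×10 + 2 = 9342 (decimal)
Convert 5 hundreds, 8 ones (place-value notation) → 5×100 + 8 = 508 (decimal)
Compute 9342 - 508 = 8834
Convert 8834 (decimal) → 8834 = 2×4096 + 2×256 + 8×16 + 2 → 0x2282 (hexadecimal)
0x2282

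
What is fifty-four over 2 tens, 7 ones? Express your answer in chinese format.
Convert fifty-four (English words) → 54 (decimal)
Convert 2 tens, 7 ones (place-value notation) → 2×10 + 7 = 27 (decimal)
Compute 54 ÷ 27 = 2
Convert 2 (decimal) → 二 (Chinese numeral)
二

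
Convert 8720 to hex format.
Convert 8720 (decimal) → 8720 = 2×4096 + 2×256 + 1×16 → 0x2210 (hexadecimal)
0x2210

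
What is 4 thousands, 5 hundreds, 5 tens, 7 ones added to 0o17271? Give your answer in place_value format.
Convert 4 thousands, 5 hundreds, 5 tens, 7 ones (place-value notation) → 4×1000 + 5×100 + 5×10 + 7 = 4557 (decimal)
Convert 0o17271 (octal) → 1×4096 + 7×512 + 2×64 + 7×8 + 1 = 7865 (decimal)
Compute 4557 + 7865 = 12422
Convert 12422 (decimal) → 12422 = 12×1000 + 4×100 + 2×10 + 2 → 12 thousands, 4 hundreds, 2 tens, 2 ones (place-value notation)
12 thousands, 4 hundreds, 2 tens, 2 ones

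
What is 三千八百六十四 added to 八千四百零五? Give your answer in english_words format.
Convert 三千八百六十四 (Chinese numeral) → 3×1000 + 8×100 + 6×10 + 4 = 3864 (decimal)
Convert 八千四百零五 (Chinese numeral) → 8×1000 + 4×100 + 5 = 8405 (decimal)
Compute 3864 + 8405 = 12269
Convert 12269 (decimal) → 12269 = 12×1000 + 2×100 + 69 → twelve thousand two hundred sixty-nine (English words)
twelve thousand two hundred sixty-nine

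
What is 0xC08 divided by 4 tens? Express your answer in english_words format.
Convert 0xC08 (hexadecimal) → 12×256 + 8 = 3080 (decimal)
Convert 4 tens (place-value notation) → 4×10 = 40 (decimal)
Compute 3080 ÷ 40 = 77
Convert 77 (decimal) → seventy-seven (English words)
seventy-seven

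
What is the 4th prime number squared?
The 4th prime number = 7
Compute 7² = 7 × 7 = 49
49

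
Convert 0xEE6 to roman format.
Convert 0xEE6 (hexadecimal) → 14×256 + 14×16 + 6 = 3814 (decimal)
Convert 3814 (decimal) → 3814 = 1000 + 1000 + 1000 + 500 + 100 + 100 + 100 + 10 + 4 → MMMDCCCXIV (Roman numeral)
MMMDCCCXIV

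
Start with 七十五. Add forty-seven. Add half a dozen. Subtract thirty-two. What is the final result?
Convert 七十五 (Chinese numeral) → 7×10 + 5 = 75 (decimal)
Start: 75
Convert forty-seven (English words) → 47 (decimal)
75 + 47 = 122
Convert half a dozen (colloquial) → 6 (decimal)
122 + 6 = 128
Convert thirty-two (English words) → 32 (decimal)
128 - 32 = 96
96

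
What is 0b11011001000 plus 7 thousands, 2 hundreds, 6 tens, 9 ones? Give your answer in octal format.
Convert 0b11011001000 (binary) → 1024 + 512 + 128 + 64 + 8 = 1736 (decimal)
Convert 7 thousands, 2 hundreds, 6 tens, 9 ones (place-value notation) → 7×1000 + 2×100 + 6×10 + 9 = 7269 (decimal)
Compute 1736 + 7269 = 9005
Convert 9005 (decimal) → 9005 = 2×4096 + 1×512 + 4×64 + 5×8 + 5 → 0o21455 (octal)
0o21455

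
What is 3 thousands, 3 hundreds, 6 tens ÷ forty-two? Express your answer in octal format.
Convert 3 thousands, 3 hundreds, 6 tens (place-value notation) → 3×1000 + 3×100 + 6×10 = 3360 (decimal)
Convert forty-two (English words) → 42 (decimal)
Compute 3360 ÷ 42 = 80
Convert 80 (decimal) → 80 = 1×64 + 2×8 → 0o120 (octal)
0o120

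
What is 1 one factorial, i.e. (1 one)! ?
Convert 1 one (place-value notation) → 1 (decimal)
Compute 1! = 1
1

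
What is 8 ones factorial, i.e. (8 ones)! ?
Convert 8 ones (place-value notation) → 8 (decimal)
Compute 8! = 40320
40320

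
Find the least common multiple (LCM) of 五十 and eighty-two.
Convert 五十 (Chinese numeral) → 5×10 = 50 (decimal)
Convert eighty-two (English words) → 82 (decimal)
Compute lcm(50, 82) = 2050
2050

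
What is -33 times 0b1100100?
Convert 0b1100100 (binary) → 64 + 32 + 4 = 100 (decimal)
Compute -33 × 100 = -3300
-3300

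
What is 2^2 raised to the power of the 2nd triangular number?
Convert 2^2 (power) → 4 (decimal)
Convert the 2nd triangular number (triangular index) → 2×3/2 = 3 (decimal)
Compute 4 ^ 3 = 64
64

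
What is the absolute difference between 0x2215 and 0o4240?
Convert 0x2215 (hexadecimal) → 2×4096 + 2×256 + 1×16 + 5 = 8725 (decimal)
Convert 0o4240 (octal) → 4×512 + 2×64 + 4×8 = 2208 (decimal)
Compute |8725 - 2208| = 6517
6517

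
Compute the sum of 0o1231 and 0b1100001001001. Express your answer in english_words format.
Convert 0o1231 (octal) → 1×512 + 2×64 + 3×8 + 1 = 665 (decimal)
Convert 0b1100001001001 (binary) → 4096 + 2048 + 64 + 8 + 1 = 6217 (decimal)
Compute 665 + 6217 = 6882
Convert 6882 (decimal) → 6882 = 6×1000 + 8×100 + 82 → six thousand eight hundred eighty-two (English words)
six thousand eight hundred eighty-two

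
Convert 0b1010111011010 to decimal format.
Convert 0b1010111011010 (binary) → 4096 + 1024 + 256 + 128 + 64 + 16 + 8 + 2 = 5594 (decimal)
5594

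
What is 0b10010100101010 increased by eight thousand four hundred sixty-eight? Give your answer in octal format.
Convert 0b10010100101010 (binary) → 8192 + 1024 + 256 + 32 + 8 + 2 = 9514 (decimal)
Convert eight thousand four hundred sixty-eight (English words) → 8×1000 + 4×100 + 68 = 8468 (decimal)
Compute 9514 + 8468 = 17982
Convert 17982 (decimal) → 17982 = 4×4096 + 3×512 + 7×8 + 6 → 0o43076 (octal)
0o43076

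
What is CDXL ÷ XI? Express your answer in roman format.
Convert CDXL (Roman numeral) → 400 + 40 = 440 (decimal)
Convert XI (Roman numeral) → 10 + 1 = 11 (decimal)
Compute 440 ÷ 11 = 40
Convert 40 (decimal) → XL (Roman numeral)
XL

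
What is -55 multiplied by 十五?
Convert 十五 (Chinese numeral) → 1×10 + 5 = 15 (decimal)
Compute -55 × 15 = -825
-825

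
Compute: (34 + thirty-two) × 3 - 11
Convert thirty-two (English words) → 32 (decimal)
Expression in decimal: (34 + 32) × 3 - 11
Parentheses first: 34 + 32 = 66
Multiply: 66 × 3 = 198
Subtract: 198 - 11 = 187
187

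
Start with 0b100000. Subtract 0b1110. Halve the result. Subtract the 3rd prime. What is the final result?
Convert 0b100000 (binary) → 32 (decimal)
Start: 32
Convert 0b1110 (binary) → 8 + 4 + 2 = 14 (decimal)
32 - 14 = 18
18 ÷ 2 = 9
Convert the 3rd prime (prime index) → 5 (decimal)
9 - 5 = 4
4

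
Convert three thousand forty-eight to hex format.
Convert three thousand forty-eight (English words) → 3×1000 + 48 = 3048 (decimal)
Convert 3048 (decimal) → 3048 = 11×256 + 14×16 + 8 → 0xBE8 (hexadecimal)
0xBE8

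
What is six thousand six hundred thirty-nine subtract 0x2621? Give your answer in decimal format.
Convert six thousand six hundred thirty-nine (English words) → 6×1000 + 6×100 + 39 = 6639 (decimal)
Convert 0x2621 (hexadecimal) → 2×4096 + 6×256 + 2×16 + 1 = 9761 (decimal)
Compute 6639 - 9761 = -3122
-3122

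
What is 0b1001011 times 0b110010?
Convert 0b1001011 (binary) → 64 + 8 + 2 + 1 = 75 (decimal)
Convert 0b110010 (binary) → 32 + 16 + 2 = 50 (decimal)
Compute 75 × 50 = 3750
3750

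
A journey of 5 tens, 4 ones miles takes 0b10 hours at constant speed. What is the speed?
Convert 5 tens, 4 ones (place-value notation) → 5×10 + 4 = 54 (decimal)
Convert 0b10 (binary) → 2 (decimal)
Compute 54 ÷ 2 = 27
27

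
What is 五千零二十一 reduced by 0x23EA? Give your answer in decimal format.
Convert 五千零二十一 (Chinese numeral) → 5×1000 + 2×10 + 1 = 5021 (decimal)
Convert 0x23EA (hexadecimal) → 2×4096 + 3×256 + 14×16 + 10 = 9194 (decimal)
Compute 5021 - 9194 = -4173
-4173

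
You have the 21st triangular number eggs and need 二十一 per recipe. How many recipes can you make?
Convert the 21st triangular number (triangular index) → 21×22/2 = 231 (decimal)
Convert 二十一 (Chinese numeral) → 2×10 + 1 = 21 (decimal)
Compute 231 ÷ 21 = 11
11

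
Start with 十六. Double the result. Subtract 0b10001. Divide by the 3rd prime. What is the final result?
Convert 十六 (Chinese numeral) → 1×10 + 6 = 16 (decimal)
Start: 16
16 × 2 = 32
Convert 0b10001 (binary) → 16 + 1 = 17 (decimal)
32 - 17 = 15
Convert the 3rd prime (prime index) → 5 (decimal)
15 ÷ 5 = 3
3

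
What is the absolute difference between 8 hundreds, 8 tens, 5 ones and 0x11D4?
Convert 8 hundreds, 8 tens, 5 ones (place-value notation) → 8×100 + 8×10 + 5 = 885 (decimal)
Convert 0x11D4 (hexadecimal) → 1×4096 + 1×256 + 13×16 + 4 = 4564 (decimal)
Compute |885 - 4564| = 3679
3679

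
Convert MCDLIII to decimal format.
Convert MCDLIII (Roman numeral) → 1000 + 400 + 50 + 1 + 1 + 1 = 1453 (decimal)
1453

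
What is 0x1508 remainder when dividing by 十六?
Convert 0x1508 (hexadecimal) → 1×4096 + 5×256 + 8 = 5384 (decimal)
Convert 十六 (Chinese numeral) → 1×10 + 6 = 16 (decimal)
Compute 5384 mod 16 = 8
8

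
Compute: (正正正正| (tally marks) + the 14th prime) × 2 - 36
Convert 正正正正| (tally marks) → 5 + 5 + 5 + 5 + 1 = 21 (decimal)
Convert the 14th prime (prime index) → 43 (decimal)
Expression in decimal: (21 + 43) × 2 - 36
Parentheses first: 21 + 43 = 64
Multiply: 64 × 2 = 128
Subtract: 128 - 36 = 92
92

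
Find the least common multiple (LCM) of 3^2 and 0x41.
Convert 3^2 (power) → 9 (decimal)
Convert 0x41 (hexadecimal) → 4×16 + 1 = 65 (decimal)
Compute lcm(9, 65) = 585
585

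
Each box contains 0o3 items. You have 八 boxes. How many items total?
Convert 0o3 (octal) → 3 (decimal)
Convert 八 (Chinese numeral) → 8 (decimal)
Compute 3 × 8 = 24
24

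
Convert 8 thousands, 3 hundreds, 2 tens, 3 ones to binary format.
Convert 8 thousands, 3 hundreds, 2 tens, 3 ones (place-value notation) → 8×1000 + 3×100 + 2×10 + 3 = 8323 (decimal)
Convert 8323 (decimal) → 8323 = 8192 + 128 + 2 + 1 → 0b10000010000011 (binary)
0b10000010000011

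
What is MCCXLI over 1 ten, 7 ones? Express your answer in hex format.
Convert MCCXLI (Roman numeral) → 1000 + 100 + 100 + 40 + 1 = 1241 (decimal)
Convert 1 ten, 7 ones (place-value notation) → 1×10 + 7 = 17 (decimal)
Compute 1241 ÷ 17 = 73
Convert 73 (decimal) → 73 = 4×16 + 9 → 0x49 (hexadecimal)
0x49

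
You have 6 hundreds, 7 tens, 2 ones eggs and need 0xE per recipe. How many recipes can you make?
Convert 6 hundreds, 7 tens, 2 ones (place-value notation) → 6×100 + 7×10 + 2 = 672 (decimal)
Convert 0xE (hexadecimal) → 14 (decimal)
Compute 672 ÷ 14 = 48
48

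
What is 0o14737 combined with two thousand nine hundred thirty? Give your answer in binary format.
Convert 0o14737 (octal) → 1×4096 + 4×512 + 7×64 + 3×8 + 7 = 6623 (decimal)
Convert two thousand nine hundred thirty (English words) → 2×1000 + 9×100 + 30 = 2930 (decimal)
Compute 6623 + 2930 = 9553
Convert 9553 (decimal) → 9553 = 8192 + 1024 + 256 + 64 + 16 + 1 → 0b10010101010001 (binary)
0b10010101010001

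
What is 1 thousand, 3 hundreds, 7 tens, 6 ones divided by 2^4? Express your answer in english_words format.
Convert 1 thousand, 3 hundreds, 7 tens, 6 ones (place-value notation) → 1×1000 + 3×100 + 7×10 + 6 = 1376 (decimal)
Convert 2^4 (power) → 16 (decimal)
Compute 1376 ÷ 16 = 86
Convert 86 (decimal) → eighty-six (English words)
eighty-six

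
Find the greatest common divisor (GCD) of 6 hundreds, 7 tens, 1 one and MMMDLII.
Convert 6 hundreds, 7 tens, 1 one (place-value notation) → 6×100 + 7×10 + 1 = 671 (decimal)
Convert MMMDLII (Roman numeral) → 1000 + 1000 + 1000 + 500 + 50 + 1 + 1 = 3552 (decimal)
Compute gcd(671, 3552) = 1
1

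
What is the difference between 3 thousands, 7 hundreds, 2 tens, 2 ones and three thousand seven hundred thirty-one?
Convert 3 thousands, 7 hundreds, 2 tens, 2 ones (place-value notation) → 3×1000 + 7×100 + 2×10 + 2 = 3722 (decimal)
Convert three thousand seven hundred thirty-one (English words) → 3×1000 + 7×100 + 31 = 3731 (decimal)
Difference: |3722 - 3731| = 9
9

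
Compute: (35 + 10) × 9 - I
Convert I (Roman numeral) → 1 (decimal)
Expression in decimal: (35 + 10) × 9 - 1
Parentheses first: 35 + 10 = 45
Multiply: 45 × 9 = 405
Subtract: 405 - 1 = 404
404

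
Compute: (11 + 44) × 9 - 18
Parentheses first: 11 + 44 = 55
Multiply: 55 × 9 = 495
Subtract: 495 - 18 = 477
477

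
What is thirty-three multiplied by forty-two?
Convert thirty-three (English words) → 33 (decimal)
Convert forty-two (English words) → 42 (decimal)
Compute 33 × 42 = 1386
1386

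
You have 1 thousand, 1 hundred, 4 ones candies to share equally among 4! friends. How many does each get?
Convert 1 thousand, 1 hundred, 4 ones (place-value notation) → 1×1000 + 1×100 + 4 = 1104 (decimal)
Convert 4! (factorial) → 24 (decimal)
Compute 1104 ÷ 24 = 46
46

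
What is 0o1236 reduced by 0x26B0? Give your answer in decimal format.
Convert 0o1236 (octal) → 1×512 + 2×64 + 3×8 + 6 = 670 (decimal)
Convert 0x26B0 (hexadecimal) → 2×4096 + 6×256 + 11×16 = 9904 (decimal)
Compute 670 - 9904 = -9234
-9234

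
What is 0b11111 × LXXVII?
Convert 0b11111 (binary) → 16 + 8 + 4 + 2 + 1 = 31 (decimal)
Convert LXXVII (Roman numeral) → 50 + 10 + 10 + 5 + 1 + 1 = 77 (decimal)
Compute 31 × 77 = 2387
2387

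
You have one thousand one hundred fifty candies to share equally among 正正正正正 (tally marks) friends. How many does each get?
Convert one thousand one hundred fifty (English words) → 1×1000 + 1×100 + 50 = 1150 (decimal)
Convert 正正正正正 (tally marks) → 5 + 5 + 5 + 5 + 5 = 25 (decimal)
Compute 1150 ÷ 25 = 46
46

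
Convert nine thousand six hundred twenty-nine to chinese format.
Convert nine thousand six hundred twenty-nine (English words) → 9×1000 + 6×100 + 29 = 9629 (decimal)
Convert 9629 (decimal) → 9629 = 9×1000 + 6×100 + 2×10 + 9 → 九千六百二十九 (Chinese numeral)
九千六百二十九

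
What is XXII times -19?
Convert XXII (Roman numeral) → 10 + 10 + 1 + 1 = 22 (decimal)
Compute 22 × -19 = -418
-418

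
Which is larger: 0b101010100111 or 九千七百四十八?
Convert 0b101010100111 (binary) → 2048 + 512 + 128 + 32 + 4 + 2 + 1 = 2727 (decimal)
Convert 九千七百四十八 (Chinese numeral) → 9×1000 + 7×100 + 4×10 + 8 = 9748 (decimal)
Compare 2727 vs 9748: larger = 9748
9748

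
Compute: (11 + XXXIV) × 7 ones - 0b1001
Convert XXXIV (Roman numeral) → 10 + 10 + 10 + 4 = 34 (decimal)
Convert 7 ones (place-value notation) → 7 (decimal)
Convert 0b1001 (binary) → 8 + 1 = 9 (decimal)
Expression in decimal: (11 + 34) × 7 - 9
Parentheses first: 11 + 34 = 45
Multiply: 45 × 7 = 315
Subtract: 315 - 9 = 306
306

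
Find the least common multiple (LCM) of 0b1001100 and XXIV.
Convert 0b1001100 (binary) → 64 + 8 + 4 = 76 (decimal)
Convert XXIV (Roman numeral) → 10 + 10 + 4 = 24 (decimal)
Compute lcm(76, 24) = 456
456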